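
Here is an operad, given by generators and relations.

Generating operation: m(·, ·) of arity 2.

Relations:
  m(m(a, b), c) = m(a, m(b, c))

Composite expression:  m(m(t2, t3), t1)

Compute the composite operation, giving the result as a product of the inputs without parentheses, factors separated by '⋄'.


t2 ⋄ t3 ⋄ t1

All parenthesizations of m agree; list the t-inputs left to right.
m(t2, t3) flattens to t2 ⋄ t3
m(m(t2, t3), t1) flattens to t2 ⋄ t3 ⋄ t1


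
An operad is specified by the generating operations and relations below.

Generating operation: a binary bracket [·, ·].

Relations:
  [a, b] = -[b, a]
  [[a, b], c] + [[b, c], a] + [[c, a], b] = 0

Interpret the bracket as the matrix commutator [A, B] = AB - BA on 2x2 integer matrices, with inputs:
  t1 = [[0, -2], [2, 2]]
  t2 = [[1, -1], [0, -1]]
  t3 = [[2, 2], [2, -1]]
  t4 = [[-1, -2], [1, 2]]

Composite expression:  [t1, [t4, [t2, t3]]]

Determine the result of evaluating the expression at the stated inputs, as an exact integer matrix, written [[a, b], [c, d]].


[[90, 62], [-28, -90]]

[t2, t3] = [[-2, 7], [-4, 2]]
[t4, [t2, t3]] = [[1, -29], [-16, -1]]
[t1, [t4, [t2, t3]]] = [[90, 62], [-28, -90]]


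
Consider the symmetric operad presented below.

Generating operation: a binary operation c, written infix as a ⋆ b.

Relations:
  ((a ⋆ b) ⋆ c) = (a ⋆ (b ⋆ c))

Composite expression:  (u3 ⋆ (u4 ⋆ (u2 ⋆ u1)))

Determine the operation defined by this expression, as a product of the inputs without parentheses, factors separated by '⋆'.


u3 ⋆ u4 ⋆ u2 ⋆ u1

Every regrouping of c is equal, so read the u-inputs in written order.
(u2 ⋆ u1) linearizes to u2 ⋆ u1
(u4 ⋆ (u2 ⋆ u1)) linearizes to u4 ⋆ u2 ⋆ u1
(u3 ⋆ (u4 ⋆ (u2 ⋆ u1))) linearizes to u3 ⋆ u4 ⋆ u2 ⋆ u1


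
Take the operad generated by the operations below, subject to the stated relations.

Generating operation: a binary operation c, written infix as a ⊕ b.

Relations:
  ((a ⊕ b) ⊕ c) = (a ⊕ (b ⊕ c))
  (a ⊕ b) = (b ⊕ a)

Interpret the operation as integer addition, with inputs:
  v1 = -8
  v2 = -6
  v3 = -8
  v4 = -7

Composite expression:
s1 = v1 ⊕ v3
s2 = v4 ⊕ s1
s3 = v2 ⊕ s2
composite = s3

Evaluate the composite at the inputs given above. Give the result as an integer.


(v1 ⊕ v3) = -16
(v4 ⊕ (v1 ⊕ v3)) = -23
(v2 ⊕ (v4 ⊕ (v1 ⊕ v3))) = -29

-29


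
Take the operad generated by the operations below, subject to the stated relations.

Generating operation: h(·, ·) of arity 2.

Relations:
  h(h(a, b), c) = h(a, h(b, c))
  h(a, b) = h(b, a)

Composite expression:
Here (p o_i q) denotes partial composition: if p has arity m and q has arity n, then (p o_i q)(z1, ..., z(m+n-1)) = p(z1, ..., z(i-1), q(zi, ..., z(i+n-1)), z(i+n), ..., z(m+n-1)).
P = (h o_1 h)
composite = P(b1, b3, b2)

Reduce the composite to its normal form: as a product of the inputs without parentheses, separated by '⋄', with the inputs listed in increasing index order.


b1 ⋄ b2 ⋄ b3

Both nesting and order wash out for h; what remains is which b's occur.
h(b1, b3) unparenthesizes to b1 ⋄ b3
h(h(b1, b3), b2) unparenthesizes to b1 ⋄ b3 ⋄ b2
commutativity sorts the factors: b1 ⋄ b2 ⋄ b3


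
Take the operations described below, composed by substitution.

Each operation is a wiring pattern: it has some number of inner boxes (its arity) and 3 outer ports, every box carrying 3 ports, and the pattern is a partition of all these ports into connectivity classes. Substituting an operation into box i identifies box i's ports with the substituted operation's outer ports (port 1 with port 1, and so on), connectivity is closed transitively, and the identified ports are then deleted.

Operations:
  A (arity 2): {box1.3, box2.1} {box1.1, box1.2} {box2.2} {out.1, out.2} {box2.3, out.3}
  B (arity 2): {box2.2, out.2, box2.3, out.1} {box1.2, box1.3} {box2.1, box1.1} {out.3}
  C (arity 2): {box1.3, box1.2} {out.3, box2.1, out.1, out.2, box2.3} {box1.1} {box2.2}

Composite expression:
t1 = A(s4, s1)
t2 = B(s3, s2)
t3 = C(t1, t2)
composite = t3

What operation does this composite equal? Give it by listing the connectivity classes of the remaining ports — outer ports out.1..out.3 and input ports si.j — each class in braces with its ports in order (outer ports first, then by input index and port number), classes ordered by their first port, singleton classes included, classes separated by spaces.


{out.1, out.2, out.3, s2.2, s2.3} {s1.1, s4.3} {s1.2} {s1.3} {s2.1, s3.1} {s3.2, s3.3} {s4.1, s4.2}

Substituting into C glues patterns; closure does the rest.
after A, the pattern on (s4, s1) reads {out.1, out.2} {out.3, s1.3} {s1.1, s4.3} {s1.2} {s4.1, s4.2} (out.j = its outer ports)
after B, the pattern on (s3, s2) reads {out.1, out.2, s2.2, s2.3} {out.3} {s2.1, s3.1} {s3.2, s3.3} (out.j = its outer ports)
after C, the pattern on (s4, s1, s3, s2) reads {out.1, out.2, out.3, s2.2, s2.3} {s1.1, s4.3} {s1.2} {s1.3} {s2.1, s3.1} {s3.2, s3.3} {s4.1, s4.2} (out.j = its outer ports)


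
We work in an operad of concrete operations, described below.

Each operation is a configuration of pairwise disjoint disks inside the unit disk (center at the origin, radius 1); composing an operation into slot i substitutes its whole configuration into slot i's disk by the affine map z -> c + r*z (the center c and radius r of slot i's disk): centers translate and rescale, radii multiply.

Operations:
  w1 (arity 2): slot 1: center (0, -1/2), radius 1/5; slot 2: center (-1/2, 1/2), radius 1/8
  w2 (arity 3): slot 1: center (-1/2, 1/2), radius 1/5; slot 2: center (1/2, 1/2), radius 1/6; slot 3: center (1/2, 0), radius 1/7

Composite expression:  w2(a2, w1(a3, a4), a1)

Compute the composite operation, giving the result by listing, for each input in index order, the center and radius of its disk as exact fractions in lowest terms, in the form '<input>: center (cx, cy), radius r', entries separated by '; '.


a1: center (1/2, 0), radius 1/7; a2: center (-1/2, 1/2), radius 1/5; a3: center (1/2, 5/12), radius 1/30; a4: center (5/12, 7/12), radius 1/48

Affine substitution under w2: radii multiply and a-centers shift.
for a2, the 1-step affine chain lands on center (-1/2, 1/2), radius 1/5
for a3, the 2-step affine chain lands on center (1/2, 5/12), radius 1/30
for a4, the 2-step affine chain lands on center (5/12, 7/12), radius 1/48
for a1, the 1-step affine chain lands on center (1/2, 0), radius 1/7


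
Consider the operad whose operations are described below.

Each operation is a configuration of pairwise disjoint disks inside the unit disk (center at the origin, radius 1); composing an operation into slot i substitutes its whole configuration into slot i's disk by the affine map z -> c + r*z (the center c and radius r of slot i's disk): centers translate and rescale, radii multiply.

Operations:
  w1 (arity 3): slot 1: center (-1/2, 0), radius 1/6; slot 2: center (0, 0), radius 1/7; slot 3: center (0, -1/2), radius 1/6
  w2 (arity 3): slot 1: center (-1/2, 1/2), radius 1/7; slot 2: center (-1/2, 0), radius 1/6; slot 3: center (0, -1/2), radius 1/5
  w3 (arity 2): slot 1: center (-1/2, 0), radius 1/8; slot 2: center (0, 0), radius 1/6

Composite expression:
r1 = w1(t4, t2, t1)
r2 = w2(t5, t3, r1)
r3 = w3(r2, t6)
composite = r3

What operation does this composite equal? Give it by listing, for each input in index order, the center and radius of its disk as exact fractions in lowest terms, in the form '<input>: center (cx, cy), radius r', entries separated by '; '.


t1: center (-1/2, -3/40), radius 1/240; t2: center (-1/2, -1/16), radius 1/280; t3: center (-9/16, 0), radius 1/48; t4: center (-41/80, -1/16), radius 1/240; t5: center (-9/16, 1/16), radius 1/56; t6: center (0, 0), radius 1/6

Each t-disk chains the slot maps above it in w3; radii multiply.
t5: after 2 affine steps, its disk has center (-9/16, 1/16), radius 1/56
t3: after 2 affine steps, its disk has center (-9/16, 0), radius 1/48
t4: after 3 affine steps, its disk has center (-41/80, -1/16), radius 1/240
t2: after 3 affine steps, its disk has center (-1/2, -1/16), radius 1/280
t1: after 3 affine steps, its disk has center (-1/2, -3/40), radius 1/240
t6: after 1 affine step, its disk has center (0, 0), radius 1/6


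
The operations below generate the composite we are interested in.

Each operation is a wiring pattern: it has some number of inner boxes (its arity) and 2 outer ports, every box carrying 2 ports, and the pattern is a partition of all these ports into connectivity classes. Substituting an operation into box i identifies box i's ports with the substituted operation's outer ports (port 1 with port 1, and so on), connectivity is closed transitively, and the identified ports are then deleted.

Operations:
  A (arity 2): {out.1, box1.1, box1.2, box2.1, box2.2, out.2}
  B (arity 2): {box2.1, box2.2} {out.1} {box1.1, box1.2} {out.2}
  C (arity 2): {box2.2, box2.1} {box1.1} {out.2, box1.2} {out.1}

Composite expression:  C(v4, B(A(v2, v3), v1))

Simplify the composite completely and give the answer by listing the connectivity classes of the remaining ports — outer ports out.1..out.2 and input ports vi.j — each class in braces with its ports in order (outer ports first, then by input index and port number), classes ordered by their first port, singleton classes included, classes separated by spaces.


{out.1} {out.2, v4.2} {v1.1, v1.2} {v2.1, v2.2, v3.1, v3.2} {v4.1}

Connectivity passes through glued C-boundaries; trace each wire chain.
the subtree at A composes to {out.1, out.2, v2.1, v2.2, v3.1, v3.2} on (v2, v3); out.j = own outer ports
the subtree at B composes to {out.1} {out.2} {v1.1, v1.2} {v2.1, v2.2, v3.1, v3.2} on (v2, v3, v1); out.j = own outer ports
the subtree at C composes to {out.1} {out.2, v4.2} {v1.1, v1.2} {v2.1, v2.2, v3.1, v3.2} {v4.1} on (v4, v2, v3, v1); out.j = own outer ports


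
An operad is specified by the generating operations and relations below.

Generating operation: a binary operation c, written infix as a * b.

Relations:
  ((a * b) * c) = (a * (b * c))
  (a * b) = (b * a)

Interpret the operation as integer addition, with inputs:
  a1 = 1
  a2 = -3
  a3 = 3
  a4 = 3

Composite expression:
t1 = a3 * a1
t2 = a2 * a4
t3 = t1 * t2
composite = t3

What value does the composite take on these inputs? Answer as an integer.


(a3 * a1) = 4
(a2 * a4) = 0
((a3 * a1) * (a2 * a4)) = 4

4


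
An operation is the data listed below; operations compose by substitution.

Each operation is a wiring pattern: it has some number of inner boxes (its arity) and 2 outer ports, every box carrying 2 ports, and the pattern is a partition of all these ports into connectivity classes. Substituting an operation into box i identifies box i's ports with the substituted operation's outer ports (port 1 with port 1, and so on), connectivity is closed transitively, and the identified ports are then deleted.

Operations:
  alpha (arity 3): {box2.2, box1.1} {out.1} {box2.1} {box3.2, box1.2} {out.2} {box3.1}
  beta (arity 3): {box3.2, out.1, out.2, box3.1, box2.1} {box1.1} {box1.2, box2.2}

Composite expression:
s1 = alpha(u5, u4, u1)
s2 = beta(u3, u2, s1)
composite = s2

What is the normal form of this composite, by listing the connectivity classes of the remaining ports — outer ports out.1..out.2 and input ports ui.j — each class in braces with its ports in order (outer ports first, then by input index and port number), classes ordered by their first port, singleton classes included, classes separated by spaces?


{out.1, out.2, u2.1} {u1.1} {u1.2, u5.2} {u2.2, u3.2} {u3.1} {u4.1} {u4.2, u5.1}

Substituting into beta glues patterns; closure does the rest.
alpha over (u5, u4, u1) gives {out.1} {out.2} {u1.1} {u1.2, u5.2} {u4.1} {u4.2, u5.1}, out.j being that stage's outer ports
beta over (u3, u2, u5, u4, u1) gives {out.1, out.2, u2.1} {u1.1} {u1.2, u5.2} {u2.2, u3.2} {u3.1} {u4.1} {u4.2, u5.1}, out.j being that stage's outer ports


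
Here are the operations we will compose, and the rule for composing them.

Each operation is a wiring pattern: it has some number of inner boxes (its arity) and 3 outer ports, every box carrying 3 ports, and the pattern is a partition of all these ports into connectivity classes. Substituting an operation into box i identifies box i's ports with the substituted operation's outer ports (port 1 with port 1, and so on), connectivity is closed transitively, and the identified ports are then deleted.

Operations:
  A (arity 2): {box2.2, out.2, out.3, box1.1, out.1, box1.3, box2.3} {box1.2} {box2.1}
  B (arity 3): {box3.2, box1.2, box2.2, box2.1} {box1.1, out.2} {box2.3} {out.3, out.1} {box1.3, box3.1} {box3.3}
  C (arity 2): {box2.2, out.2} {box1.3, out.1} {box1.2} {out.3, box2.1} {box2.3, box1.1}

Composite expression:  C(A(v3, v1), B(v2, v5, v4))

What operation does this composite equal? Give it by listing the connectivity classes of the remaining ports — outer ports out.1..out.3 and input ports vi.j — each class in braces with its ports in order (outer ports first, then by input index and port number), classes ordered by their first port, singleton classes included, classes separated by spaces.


Reachability decides: close wires over C-identified ports.
composing A on (v3, v1), with out.j its own outer ports: {out.1, out.2, out.3, v1.2, v1.3, v3.1, v3.3} {v1.1} {v3.2}
composing B on (v2, v5, v4), with out.j its own outer ports: {out.1, out.3} {out.2, v2.1} {v2.2, v4.2, v5.1, v5.2} {v2.3, v4.1} {v4.3} {v5.3}
composing C on (v3, v1, v2, v5, v4), with out.j its own outer ports: {out.1, out.3, v1.2, v1.3, v3.1, v3.3} {out.2, v2.1} {v1.1} {v2.2, v4.2, v5.1, v5.2} {v2.3, v4.1} {v3.2} {v4.3} {v5.3}

{out.1, out.3, v1.2, v1.3, v3.1, v3.3} {out.2, v2.1} {v1.1} {v2.2, v4.2, v5.1, v5.2} {v2.3, v4.1} {v3.2} {v4.3} {v5.3}


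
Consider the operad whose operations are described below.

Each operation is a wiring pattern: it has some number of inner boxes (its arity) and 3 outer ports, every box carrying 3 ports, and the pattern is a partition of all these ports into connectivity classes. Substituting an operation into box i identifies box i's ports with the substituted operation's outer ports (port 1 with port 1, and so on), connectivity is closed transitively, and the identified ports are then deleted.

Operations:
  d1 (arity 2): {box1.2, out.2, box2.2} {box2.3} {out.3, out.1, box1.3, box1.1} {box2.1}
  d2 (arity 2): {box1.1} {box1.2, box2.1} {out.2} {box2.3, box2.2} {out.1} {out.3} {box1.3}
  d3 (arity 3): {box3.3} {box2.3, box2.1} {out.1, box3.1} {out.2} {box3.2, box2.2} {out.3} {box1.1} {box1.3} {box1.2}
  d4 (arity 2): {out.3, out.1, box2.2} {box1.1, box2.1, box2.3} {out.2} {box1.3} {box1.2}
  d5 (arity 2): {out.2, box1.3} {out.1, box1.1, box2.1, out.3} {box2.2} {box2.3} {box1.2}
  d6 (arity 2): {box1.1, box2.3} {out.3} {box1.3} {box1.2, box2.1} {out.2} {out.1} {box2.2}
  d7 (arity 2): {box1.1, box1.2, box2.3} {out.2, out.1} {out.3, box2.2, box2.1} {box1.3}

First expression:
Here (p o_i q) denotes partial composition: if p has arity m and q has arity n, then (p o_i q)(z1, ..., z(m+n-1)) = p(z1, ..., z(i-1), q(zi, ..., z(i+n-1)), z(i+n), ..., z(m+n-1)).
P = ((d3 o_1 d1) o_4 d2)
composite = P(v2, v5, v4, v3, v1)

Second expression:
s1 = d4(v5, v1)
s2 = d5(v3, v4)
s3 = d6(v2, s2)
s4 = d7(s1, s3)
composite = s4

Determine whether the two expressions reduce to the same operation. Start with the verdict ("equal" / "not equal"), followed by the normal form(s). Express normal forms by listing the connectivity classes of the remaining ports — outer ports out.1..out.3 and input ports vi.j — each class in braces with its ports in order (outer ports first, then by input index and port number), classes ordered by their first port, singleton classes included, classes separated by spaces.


not equal; the first gives {out.1} {out.2} {out.3} {v1.1, v3.2} {v1.2, v1.3} {v2.1, v2.3} {v2.2, v5.2} {v3.1} {v3.3} {v4.1, v4.3} {v4.2} {v5.1} {v5.3} and the second {out.1, out.2} {out.3} {v1.1, v1.3, v5.1} {v1.2} {v2.1, v2.2, v3.1, v4.1} {v2.3} {v3.2} {v3.3} {v4.2} {v4.3} {v5.2} {v5.3}

In normal form, the first expression is {out.1} {out.2} {out.3} {v1.1, v3.2} {v1.2, v1.3} {v2.1, v2.3} {v2.2, v5.2} {v3.1} {v3.3} {v4.1, v4.3} {v4.2} {v5.1} {v5.3}
In normal form, the second expression is {out.1, out.2} {out.3} {v1.1, v1.3, v5.1} {v1.2} {v2.1, v2.2, v3.1, v4.1} {v2.3} {v3.2} {v3.3} {v4.2} {v4.3} {v5.2} {v5.3}
The forms do not match — not equal.


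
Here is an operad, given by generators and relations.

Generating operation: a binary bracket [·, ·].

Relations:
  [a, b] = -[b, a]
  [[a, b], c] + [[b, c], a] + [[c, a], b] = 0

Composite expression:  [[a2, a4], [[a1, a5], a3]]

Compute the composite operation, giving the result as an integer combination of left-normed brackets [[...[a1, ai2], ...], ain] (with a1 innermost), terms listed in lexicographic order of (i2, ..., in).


-[[[[a1, a5], a3], a2], a4] + [[[[a1, a5], a3], a4], a2]

Expand each bracket as ab - ba; the a1-initial words give the coefficients.
Composite bracket: [[a2, a4], [[a1, a5], a3]]
Expanding via [a, b] = ab - ba: 16 signed words (2^4 = 16).
Only words starting with a1 matter:
  a1a5a3a2a4 (sign -1) contributes -[[[[a1, a5], a3], a2], a4]
  a1a5a3a4a2 (sign +1) contributes +[[[[a1, a5], a3], a4], a2]


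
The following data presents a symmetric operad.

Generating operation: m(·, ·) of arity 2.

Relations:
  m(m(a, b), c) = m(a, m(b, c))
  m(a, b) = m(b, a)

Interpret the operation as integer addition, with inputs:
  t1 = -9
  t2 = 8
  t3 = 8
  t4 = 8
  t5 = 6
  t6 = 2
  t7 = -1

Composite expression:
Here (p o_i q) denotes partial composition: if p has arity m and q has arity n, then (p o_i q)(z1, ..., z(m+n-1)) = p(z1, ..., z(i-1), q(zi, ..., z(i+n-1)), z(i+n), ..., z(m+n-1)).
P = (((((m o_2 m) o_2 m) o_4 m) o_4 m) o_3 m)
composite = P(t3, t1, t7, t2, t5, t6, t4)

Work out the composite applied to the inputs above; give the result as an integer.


m(t7, t2) = 7
m(t1, m(t7, t2)) = -2
m(t5, t6) = 8
m(m(t5, t6), t4) = 16
m(m(t1, m(t7, t2)), m(m(t5, t6), t4)) = 14
m(t3, m(m(t1, m(t7, t2)), m(m(t5, t6), t4))) = 22

22


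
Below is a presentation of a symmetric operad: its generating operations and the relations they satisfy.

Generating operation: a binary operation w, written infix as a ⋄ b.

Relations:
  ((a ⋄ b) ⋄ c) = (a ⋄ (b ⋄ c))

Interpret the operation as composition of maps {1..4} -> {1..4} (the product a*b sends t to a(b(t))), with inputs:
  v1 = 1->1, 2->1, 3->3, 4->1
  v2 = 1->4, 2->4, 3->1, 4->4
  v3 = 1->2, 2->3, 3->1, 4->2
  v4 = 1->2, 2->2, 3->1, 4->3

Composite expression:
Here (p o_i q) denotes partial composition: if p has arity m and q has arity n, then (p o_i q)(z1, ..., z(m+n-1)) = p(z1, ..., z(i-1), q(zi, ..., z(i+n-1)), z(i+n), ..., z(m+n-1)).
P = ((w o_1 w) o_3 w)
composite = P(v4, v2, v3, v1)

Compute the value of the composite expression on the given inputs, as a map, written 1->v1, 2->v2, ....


1->3, 2->3, 3->3, 4->3

(v4 ⋄ v2) = 1->3, 2->3, 3->2, 4->3
(v3 ⋄ v1) = 1->2, 2->2, 3->1, 4->2
((v4 ⋄ v2) ⋄ (v3 ⋄ v1)) = 1->3, 2->3, 3->3, 4->3


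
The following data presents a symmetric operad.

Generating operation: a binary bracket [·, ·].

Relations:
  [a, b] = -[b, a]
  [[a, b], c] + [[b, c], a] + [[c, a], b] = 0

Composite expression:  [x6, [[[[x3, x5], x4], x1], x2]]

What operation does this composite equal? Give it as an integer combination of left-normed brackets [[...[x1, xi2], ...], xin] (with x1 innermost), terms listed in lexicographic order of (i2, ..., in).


[[[[[x1, x3], x5], x4], x2], x6] - [[[[[x1, x4], x3], x5], x2], x6] + [[[[[x1, x4], x5], x3], x2], x6] - [[[[[x1, x5], x3], x4], x2], x6]

Expand each bracket as ab - ba; the x1-initial words give the coefficients.
Composite bracket: [x6, [[[[x3, x5], x4], x1], x2]]
Applying ab - ba throughout gives 32 signed words (2^5 = 32).
Only words starting with x1 matter:
  word x1x3x5x4x2x6 has sign +1, contributing +[[[[[x1, x3], x5], x4], x2], x6]
  word x1x4x3x5x2x6 has sign -1, contributing -[[[[[x1, x4], x3], x5], x2], x6]
  word x1x4x5x3x2x6 has sign +1, contributing +[[[[[x1, x4], x5], x3], x2], x6]
  word x1x5x3x4x2x6 has sign -1, contributing -[[[[[x1, x5], x3], x4], x2], x6]


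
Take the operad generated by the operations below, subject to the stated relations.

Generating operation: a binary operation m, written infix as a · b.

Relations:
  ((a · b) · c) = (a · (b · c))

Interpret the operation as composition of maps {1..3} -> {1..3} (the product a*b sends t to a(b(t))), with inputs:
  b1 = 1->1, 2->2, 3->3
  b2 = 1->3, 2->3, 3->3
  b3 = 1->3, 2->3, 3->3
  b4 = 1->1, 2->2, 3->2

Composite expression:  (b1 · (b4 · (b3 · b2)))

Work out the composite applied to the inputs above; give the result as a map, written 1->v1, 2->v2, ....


1->2, 2->2, 3->2

(b3 · b2) = 1->3, 2->3, 3->3
(b4 · (b3 · b2)) = 1->2, 2->2, 3->2
(b1 · (b4 · (b3 · b2))) = 1->2, 2->2, 3->2


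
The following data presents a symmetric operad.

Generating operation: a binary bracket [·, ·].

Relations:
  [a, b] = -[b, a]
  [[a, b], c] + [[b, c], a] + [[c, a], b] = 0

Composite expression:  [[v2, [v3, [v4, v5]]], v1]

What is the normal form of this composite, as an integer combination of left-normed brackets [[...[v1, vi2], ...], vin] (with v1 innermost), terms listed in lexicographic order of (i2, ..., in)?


-[[[[v1, v2], v3], v4], v5] + [[[[v1, v2], v3], v5], v4] + [[[[v1, v2], v4], v5], v3] - [[[[v1, v2], v5], v4], v3] + [[[[v1, v3], v4], v5], v2] - [[[[v1, v3], v5], v4], v2] - [[[[v1, v4], v5], v3], v2] + [[[[v1, v5], v4], v3], v2]

A multilinear Lie element is pinned by v1-initial words (v1 innermost).
Composite bracket: [[v2, [v3, [v4, v5]]], v1]
The bracket unfolds into 16 signed words via [a, b] = ab - ba (2^4 = 16).
Keep just the words that open with v1:
  v1v2v3v4v5 (sign -1) contributes -[[[[v1, v2], v3], v4], v5]
  v1v2v3v5v4 (sign +1) contributes +[[[[v1, v2], v3], v5], v4]
  v1v2v4v5v3 (sign +1) contributes +[[[[v1, v2], v4], v5], v3]
  v1v2v5v4v3 (sign -1) contributes -[[[[v1, v2], v5], v4], v3]
  v1v3v4v5v2 (sign +1) contributes +[[[[v1, v3], v4], v5], v2]
  v1v3v5v4v2 (sign -1) contributes -[[[[v1, v3], v5], v4], v2]
  v1v4v5v3v2 (sign -1) contributes -[[[[v1, v4], v5], v3], v2]
  v1v5v4v3v2 (sign +1) contributes +[[[[v1, v5], v4], v3], v2]


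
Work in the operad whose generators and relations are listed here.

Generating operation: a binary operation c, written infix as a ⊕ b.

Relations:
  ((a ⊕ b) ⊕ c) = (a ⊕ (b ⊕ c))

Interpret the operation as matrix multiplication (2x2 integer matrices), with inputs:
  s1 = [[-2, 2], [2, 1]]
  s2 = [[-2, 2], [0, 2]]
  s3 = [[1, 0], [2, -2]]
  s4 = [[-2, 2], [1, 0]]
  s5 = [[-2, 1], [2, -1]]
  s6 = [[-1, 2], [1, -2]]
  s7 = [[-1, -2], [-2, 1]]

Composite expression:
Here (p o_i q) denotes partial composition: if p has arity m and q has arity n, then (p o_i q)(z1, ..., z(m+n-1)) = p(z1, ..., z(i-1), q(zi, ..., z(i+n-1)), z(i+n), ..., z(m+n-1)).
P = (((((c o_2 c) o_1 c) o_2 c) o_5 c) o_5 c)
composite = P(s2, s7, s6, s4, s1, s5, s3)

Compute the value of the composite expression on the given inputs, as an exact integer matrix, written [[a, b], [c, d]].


[[0, -288], [0, -216]]

(s7 ⊕ s6) = [[-1, 2], [3, -6]]
(s2 ⊕ (s7 ⊕ s6)) = [[8, -16], [6, -12]]
(s1 ⊕ s5) = [[8, -4], [-2, 1]]
((s1 ⊕ s5) ⊕ s3) = [[0, 8], [0, -2]]
(s4 ⊕ ((s1 ⊕ s5) ⊕ s3)) = [[0, -20], [0, 8]]
((s2 ⊕ (s7 ⊕ s6)) ⊕ (s4 ⊕ ((s1 ⊕ s5) ⊕ s3))) = [[0, -288], [0, -216]]


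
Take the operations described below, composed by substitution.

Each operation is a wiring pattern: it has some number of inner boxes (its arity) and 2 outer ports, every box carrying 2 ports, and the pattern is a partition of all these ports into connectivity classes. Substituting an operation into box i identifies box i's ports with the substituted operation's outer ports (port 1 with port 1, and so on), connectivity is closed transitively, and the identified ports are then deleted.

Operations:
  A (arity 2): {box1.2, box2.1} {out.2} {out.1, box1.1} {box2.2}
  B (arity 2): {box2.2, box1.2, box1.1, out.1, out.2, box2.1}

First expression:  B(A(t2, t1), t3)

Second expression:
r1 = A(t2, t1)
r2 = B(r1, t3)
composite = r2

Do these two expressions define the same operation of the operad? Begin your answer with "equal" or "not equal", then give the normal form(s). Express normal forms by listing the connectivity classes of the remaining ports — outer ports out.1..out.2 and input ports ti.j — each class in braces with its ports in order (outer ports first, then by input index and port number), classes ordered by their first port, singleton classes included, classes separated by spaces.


The first expression, normalized: {out.1, out.2, t2.1, t3.1, t3.2} {t1.1, t2.2} {t1.2}
The second expression, normalized: {out.1, out.2, t2.1, t3.1, t3.2} {t1.1, t2.2} {t1.2}
Both agree, so they are equal.

equal — both sides give {out.1, out.2, t2.1, t3.1, t3.2} {t1.1, t2.2} {t1.2}


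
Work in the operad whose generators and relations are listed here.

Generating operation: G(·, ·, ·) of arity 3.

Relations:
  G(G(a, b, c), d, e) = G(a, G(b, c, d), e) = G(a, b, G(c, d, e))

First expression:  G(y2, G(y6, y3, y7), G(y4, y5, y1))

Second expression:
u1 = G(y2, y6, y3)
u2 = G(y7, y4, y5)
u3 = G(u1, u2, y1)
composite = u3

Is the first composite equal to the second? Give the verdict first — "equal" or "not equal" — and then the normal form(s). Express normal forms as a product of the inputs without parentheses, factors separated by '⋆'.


equal: each reduces to y2 ⋆ y6 ⋆ y3 ⋆ y7 ⋆ y4 ⋆ y5 ⋆ y1

In normal form, the first expression is y2 ⋆ y6 ⋆ y3 ⋆ y7 ⋆ y4 ⋆ y5 ⋆ y1
In normal form, the second expression is y2 ⋆ y6 ⋆ y3 ⋆ y7 ⋆ y4 ⋆ y5 ⋆ y1
The forms coincide; equal.


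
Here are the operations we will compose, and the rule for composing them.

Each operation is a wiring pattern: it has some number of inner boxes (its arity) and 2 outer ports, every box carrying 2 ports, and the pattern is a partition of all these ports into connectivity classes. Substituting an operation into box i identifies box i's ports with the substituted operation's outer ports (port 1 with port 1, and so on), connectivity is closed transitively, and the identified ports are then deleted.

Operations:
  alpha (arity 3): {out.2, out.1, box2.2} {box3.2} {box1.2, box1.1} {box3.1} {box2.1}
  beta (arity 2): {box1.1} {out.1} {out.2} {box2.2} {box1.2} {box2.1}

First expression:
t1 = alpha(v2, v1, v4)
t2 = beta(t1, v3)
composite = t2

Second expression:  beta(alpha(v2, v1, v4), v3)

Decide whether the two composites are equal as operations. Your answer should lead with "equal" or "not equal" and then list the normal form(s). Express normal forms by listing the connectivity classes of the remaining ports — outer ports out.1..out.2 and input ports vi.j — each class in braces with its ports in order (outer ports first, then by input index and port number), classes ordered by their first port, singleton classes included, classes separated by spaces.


equal; both compose to {out.1} {out.2} {v1.1} {v1.2} {v2.1, v2.2} {v3.1} {v3.2} {v4.1} {v4.2}


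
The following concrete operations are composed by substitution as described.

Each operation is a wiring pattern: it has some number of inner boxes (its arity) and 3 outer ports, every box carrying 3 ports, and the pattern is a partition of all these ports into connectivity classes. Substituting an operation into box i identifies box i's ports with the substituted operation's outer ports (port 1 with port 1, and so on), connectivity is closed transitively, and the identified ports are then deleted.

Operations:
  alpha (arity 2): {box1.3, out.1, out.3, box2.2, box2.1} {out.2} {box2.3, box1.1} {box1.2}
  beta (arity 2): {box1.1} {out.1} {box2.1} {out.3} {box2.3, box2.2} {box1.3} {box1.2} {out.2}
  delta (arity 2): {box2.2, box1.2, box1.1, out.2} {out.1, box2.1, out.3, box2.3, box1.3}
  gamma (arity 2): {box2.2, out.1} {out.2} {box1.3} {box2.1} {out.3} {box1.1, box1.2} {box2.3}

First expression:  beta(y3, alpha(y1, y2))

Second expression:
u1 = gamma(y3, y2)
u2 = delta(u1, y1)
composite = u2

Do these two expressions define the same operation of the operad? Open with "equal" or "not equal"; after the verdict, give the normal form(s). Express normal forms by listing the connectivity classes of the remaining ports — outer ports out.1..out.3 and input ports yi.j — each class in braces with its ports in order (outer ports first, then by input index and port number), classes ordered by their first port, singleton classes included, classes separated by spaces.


In normal form, the first expression is {out.1} {out.2} {out.3} {y1.1, y2.3} {y1.2} {y1.3, y2.1, y2.2} {y3.1} {y3.2} {y3.3}
In normal form, the second expression is {out.1, out.3, y1.1, y1.3} {out.2, y1.2, y2.2} {y2.1} {y2.3} {y3.1, y3.2} {y3.3}
Distinct normal forms: not equal.

not equal; first: {out.1} {out.2} {out.3} {y1.1, y2.3} {y1.2} {y1.3, y2.1, y2.2} {y3.1} {y3.2} {y3.3}; second: {out.1, out.3, y1.1, y1.3} {out.2, y1.2, y2.2} {y2.1} {y2.3} {y3.1, y3.2} {y3.3}


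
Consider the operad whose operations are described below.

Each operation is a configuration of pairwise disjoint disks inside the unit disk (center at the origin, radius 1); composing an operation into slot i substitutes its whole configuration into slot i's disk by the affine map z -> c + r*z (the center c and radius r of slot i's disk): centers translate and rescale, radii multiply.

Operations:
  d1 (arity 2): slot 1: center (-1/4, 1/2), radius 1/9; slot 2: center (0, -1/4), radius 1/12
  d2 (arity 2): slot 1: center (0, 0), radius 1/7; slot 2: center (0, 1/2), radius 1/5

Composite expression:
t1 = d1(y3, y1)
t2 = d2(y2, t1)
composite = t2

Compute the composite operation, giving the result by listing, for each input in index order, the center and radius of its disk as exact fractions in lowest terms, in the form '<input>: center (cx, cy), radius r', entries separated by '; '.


Nesting under d2 composes maps z -> c + r*z down each y-path.
for y2, the 1-step affine chain lands on center (0, 0), radius 1/7
for y3, the 2-step affine chain lands on center (-1/20, 3/5), radius 1/45
for y1, the 2-step affine chain lands on center (0, 9/20), radius 1/60

y1: center (0, 9/20), radius 1/60; y2: center (0, 0), radius 1/7; y3: center (-1/20, 3/5), radius 1/45


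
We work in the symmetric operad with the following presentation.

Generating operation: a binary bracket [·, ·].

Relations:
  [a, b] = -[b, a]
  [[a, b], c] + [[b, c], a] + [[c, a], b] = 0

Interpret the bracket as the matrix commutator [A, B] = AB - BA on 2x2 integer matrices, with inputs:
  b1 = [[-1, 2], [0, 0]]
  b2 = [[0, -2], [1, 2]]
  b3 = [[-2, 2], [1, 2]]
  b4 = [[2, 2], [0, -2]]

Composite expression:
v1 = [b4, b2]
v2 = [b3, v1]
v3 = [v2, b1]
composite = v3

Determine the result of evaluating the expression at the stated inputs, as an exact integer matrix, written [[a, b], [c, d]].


[b4, b2] = [[2, -4], [-4, -2]]
[b3, [b4, b2]] = [[-4, 8], [-12, 4]]
[[b3, [b4, b2]], b1] = [[24, -8], [12, -24]]

[[24, -8], [12, -24]]


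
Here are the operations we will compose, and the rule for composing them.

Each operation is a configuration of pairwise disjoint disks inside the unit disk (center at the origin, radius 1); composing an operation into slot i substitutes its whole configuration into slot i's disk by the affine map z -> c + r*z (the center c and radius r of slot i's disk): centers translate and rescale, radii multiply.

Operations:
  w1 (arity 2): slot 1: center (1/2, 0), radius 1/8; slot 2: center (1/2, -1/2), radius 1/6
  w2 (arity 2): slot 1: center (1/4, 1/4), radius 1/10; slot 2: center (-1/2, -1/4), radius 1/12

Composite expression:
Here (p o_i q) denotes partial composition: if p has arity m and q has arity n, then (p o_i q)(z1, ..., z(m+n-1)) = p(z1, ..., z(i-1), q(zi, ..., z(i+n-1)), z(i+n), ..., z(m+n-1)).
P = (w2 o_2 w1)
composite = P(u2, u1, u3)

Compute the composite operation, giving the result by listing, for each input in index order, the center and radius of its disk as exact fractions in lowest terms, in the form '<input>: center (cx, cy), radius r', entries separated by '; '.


u1: center (-11/24, -1/4), radius 1/96; u2: center (1/4, 1/4), radius 1/10; u3: center (-11/24, -7/24), radius 1/72

Only the slot chain above each u matters under w2; compose those maps.
input u2: applying the 1 nested substitution gives center (1/4, 1/4), radius 1/10
input u1: applying the 2 nested substitutions gives center (-11/24, -1/4), radius 1/96
input u3: applying the 2 nested substitutions gives center (-11/24, -7/24), radius 1/72


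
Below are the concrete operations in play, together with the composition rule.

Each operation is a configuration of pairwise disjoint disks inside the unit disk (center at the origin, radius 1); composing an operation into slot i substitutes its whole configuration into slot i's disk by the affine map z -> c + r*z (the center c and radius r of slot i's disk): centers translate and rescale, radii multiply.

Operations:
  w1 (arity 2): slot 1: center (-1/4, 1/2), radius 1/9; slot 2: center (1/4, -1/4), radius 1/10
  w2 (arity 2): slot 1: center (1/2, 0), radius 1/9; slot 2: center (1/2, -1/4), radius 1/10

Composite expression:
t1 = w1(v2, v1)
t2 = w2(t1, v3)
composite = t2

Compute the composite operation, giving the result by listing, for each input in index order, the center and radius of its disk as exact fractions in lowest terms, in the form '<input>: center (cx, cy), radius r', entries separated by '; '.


v1: center (19/36, -1/36), radius 1/90; v2: center (17/36, 1/18), radius 1/81; v3: center (1/2, -1/4), radius 1/10

Each v-disk chains the slot maps above it in w2; radii multiply.
input v2: applying the 2 nested substitutions gives center (17/36, 1/18), radius 1/81
input v1: applying the 2 nested substitutions gives center (19/36, -1/36), radius 1/90
input v3: applying the 1 nested substitution gives center (1/2, -1/4), radius 1/10


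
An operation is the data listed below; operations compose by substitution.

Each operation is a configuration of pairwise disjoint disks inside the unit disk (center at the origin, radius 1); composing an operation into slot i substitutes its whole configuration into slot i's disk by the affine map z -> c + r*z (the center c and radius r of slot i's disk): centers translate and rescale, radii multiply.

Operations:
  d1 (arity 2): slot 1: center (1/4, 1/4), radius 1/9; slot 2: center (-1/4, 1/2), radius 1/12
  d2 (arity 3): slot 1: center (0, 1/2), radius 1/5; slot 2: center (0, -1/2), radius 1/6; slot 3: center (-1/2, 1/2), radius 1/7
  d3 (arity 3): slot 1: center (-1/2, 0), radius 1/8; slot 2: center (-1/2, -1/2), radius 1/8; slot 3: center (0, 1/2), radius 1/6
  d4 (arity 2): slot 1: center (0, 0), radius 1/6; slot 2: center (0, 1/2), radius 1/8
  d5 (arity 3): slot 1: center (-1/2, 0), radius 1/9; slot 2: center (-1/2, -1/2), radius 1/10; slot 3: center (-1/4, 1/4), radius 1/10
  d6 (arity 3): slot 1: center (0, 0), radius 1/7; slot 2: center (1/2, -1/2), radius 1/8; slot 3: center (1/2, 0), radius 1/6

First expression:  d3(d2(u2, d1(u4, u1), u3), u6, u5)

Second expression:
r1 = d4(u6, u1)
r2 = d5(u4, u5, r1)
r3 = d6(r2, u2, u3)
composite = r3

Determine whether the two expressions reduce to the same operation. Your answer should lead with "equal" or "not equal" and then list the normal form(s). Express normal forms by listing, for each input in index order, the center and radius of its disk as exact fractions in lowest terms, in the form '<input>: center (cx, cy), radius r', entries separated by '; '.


not equal; first: u1: center (-97/192, -5/96), radius 1/576; u2: center (-1/2, 1/16), radius 1/40; u3: center (-9/16, 1/16), radius 1/56; u4: center (-95/192, -11/192), radius 1/432; u5: center (0, 1/2), radius 1/6; u6: center (-1/2, -1/2), radius 1/8; second: u1: center (-1/28, 3/70), radius 1/560; u2: center (1/2, -1/2), radius 1/8; u3: center (1/2, 0), radius 1/6; u4: center (-1/14, 0), radius 1/63; u5: center (-1/14, -1/14), radius 1/70; u6: center (-1/28, 1/28), radius 1/420

In normal form, the first expression is u1: center (-97/192, -5/96), radius 1/576; u2: center (-1/2, 1/16), radius 1/40; u3: center (-9/16, 1/16), radius 1/56; u4: center (-95/192, -11/192), radius 1/432; u5: center (0, 1/2), radius 1/6; u6: center (-1/2, -1/2), radius 1/8
In normal form, the second expression is u1: center (-1/28, 3/70), radius 1/560; u2: center (1/2, -1/2), radius 1/8; u3: center (1/2, 0), radius 1/6; u4: center (-1/14, 0), radius 1/63; u5: center (-1/14, -1/14), radius 1/70; u6: center (-1/28, 1/28), radius 1/420
Distinct normal forms: not equal.


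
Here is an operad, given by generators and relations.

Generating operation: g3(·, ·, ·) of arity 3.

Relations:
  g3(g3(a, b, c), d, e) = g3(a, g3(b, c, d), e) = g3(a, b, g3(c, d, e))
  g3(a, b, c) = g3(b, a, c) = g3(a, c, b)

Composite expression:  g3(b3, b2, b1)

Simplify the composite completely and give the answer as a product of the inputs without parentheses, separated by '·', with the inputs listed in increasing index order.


b1 · b2 · b3

Key point: g3 commutes, so take the b-inputs in any fixed order.
g3(b3, b2, b1) reduces to b3 · b2 · b1
the factors in increasing index order: b1 · b2 · b3


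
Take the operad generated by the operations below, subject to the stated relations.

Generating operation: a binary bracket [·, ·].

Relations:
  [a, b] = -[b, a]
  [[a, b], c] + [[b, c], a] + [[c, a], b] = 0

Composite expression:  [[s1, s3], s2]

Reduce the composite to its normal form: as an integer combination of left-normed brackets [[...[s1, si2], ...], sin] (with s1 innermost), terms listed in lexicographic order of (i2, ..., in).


[[s1, s3], s2]


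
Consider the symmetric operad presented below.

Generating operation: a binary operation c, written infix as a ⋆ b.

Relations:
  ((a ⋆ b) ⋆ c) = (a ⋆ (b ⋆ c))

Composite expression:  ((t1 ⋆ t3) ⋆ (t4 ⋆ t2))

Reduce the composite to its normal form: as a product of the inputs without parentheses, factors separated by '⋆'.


Associativity of c dissolves the nesting; only the t-input order survives.
(t1 ⋆ t3) unparenthesizes to t1 ⋆ t3
(t4 ⋆ t2) unparenthesizes to t4 ⋆ t2
((t1 ⋆ t3) ⋆ (t4 ⋆ t2)) unparenthesizes to t1 ⋆ t3 ⋆ t4 ⋆ t2

t1 ⋆ t3 ⋆ t4 ⋆ t2


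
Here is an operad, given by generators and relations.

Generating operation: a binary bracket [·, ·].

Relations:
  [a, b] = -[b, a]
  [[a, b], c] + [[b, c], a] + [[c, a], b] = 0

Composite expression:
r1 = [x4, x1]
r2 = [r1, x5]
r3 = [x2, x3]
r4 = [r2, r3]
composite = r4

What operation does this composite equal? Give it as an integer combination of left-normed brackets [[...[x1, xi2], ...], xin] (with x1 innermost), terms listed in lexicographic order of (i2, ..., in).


-[[[[x1, x4], x5], x2], x3] + [[[[x1, x4], x5], x3], x2]

In the tensor algebra, words opening x1 carry the x1-anchored form.
Composite bracket: [[[x4, x1], x5], [x2, x3]]
Applying ab - ba throughout gives 16 signed words (2^4 = 16).
Collect the words opening with x1:
  x1x4x5x2x3 (sign -1) contributes -[[[[x1, x4], x5], x2], x3]
  x1x4x5x3x2 (sign +1) contributes +[[[[x1, x4], x5], x3], x2]


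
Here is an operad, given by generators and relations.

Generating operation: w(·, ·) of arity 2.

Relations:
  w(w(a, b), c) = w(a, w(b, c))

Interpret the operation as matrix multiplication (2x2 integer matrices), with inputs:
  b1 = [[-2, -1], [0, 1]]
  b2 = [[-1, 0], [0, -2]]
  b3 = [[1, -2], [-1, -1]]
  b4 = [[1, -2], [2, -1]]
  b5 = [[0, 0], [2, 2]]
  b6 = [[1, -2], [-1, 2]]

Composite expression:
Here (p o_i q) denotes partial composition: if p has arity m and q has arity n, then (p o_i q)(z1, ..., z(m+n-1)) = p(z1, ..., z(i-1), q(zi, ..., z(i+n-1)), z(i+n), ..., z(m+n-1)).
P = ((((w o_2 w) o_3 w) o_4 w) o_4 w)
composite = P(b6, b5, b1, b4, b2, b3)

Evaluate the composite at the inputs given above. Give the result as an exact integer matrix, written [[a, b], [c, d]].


[[-40, -16], [40, 16]]

w(b4, b2) = [[-1, 4], [-2, 2]]
w(w(b4, b2), b3) = [[-5, -2], [-4, 2]]
w(b1, w(w(b4, b2), b3)) = [[14, 2], [-4, 2]]
w(b5, w(b1, w(w(b4, b2), b3))) = [[0, 0], [20, 8]]
w(b6, w(b5, w(b1, w(w(b4, b2), b3)))) = [[-40, -16], [40, 16]]


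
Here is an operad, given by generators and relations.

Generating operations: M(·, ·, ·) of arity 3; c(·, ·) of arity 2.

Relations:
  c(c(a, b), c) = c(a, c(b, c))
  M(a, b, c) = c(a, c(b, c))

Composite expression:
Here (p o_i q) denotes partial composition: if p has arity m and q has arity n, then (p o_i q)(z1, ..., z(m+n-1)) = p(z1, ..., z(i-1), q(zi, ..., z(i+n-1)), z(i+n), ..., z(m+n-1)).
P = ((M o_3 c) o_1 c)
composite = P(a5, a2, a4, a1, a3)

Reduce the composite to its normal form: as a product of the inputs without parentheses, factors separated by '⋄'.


Under associativity of M, the answer is the a's in reading order.
c(a5, a2) collapses to a5 ⋄ a2
c(a1, a3) collapses to a1 ⋄ a3
M(c(a5, a2), a4, c(a1, a3)) collapses to a5 ⋄ a2 ⋄ a4 ⋄ a1 ⋄ a3

a5 ⋄ a2 ⋄ a4 ⋄ a1 ⋄ a3
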